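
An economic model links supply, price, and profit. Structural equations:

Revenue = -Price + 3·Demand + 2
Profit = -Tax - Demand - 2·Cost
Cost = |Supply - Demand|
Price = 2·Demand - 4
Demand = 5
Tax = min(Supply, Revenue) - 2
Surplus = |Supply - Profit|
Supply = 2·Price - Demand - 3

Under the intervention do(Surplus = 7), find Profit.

-9

Intervening sets Surplus = 7 and removes its equation (Surplus = |Supply - Profit|).
Since Profit is not a descendant of the intervened variable, it is unaffected.
Price = 2·Demand - 4  [with Demand=5]  = 6
Supply = 2·Price - Demand - 3  [with Price=6, Demand=5]  = 4
Cost = |Supply - Demand|  [with Supply=4, Demand=5]  = 1
Revenue = -Price + 3·Demand + 2  [with Price=6, Demand=5]  = 11
Tax = min(Supply, Revenue) - 2  [with Supply=4, Revenue=11]  = 2
Profit = -Tax - Demand - 2·Cost  [with Tax=2, Demand=5, Cost=1]  = -9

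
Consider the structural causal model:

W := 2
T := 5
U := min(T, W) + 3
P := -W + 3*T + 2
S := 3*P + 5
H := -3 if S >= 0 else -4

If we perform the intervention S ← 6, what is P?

15

The intervention breaks the incoming arrows to S: S := 3*P + 5 no longer applies, and S = 6.
Since P is not a descendant of the intervened variable, it is unaffected.
P = -W + 3*T + 2  [with W=2, T=5]  = 15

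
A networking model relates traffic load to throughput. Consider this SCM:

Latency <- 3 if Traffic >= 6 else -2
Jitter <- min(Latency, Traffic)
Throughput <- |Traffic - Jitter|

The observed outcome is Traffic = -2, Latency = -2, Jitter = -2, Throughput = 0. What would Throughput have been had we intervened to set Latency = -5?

3

Under do(Latency=-5), the mechanism Latency <- 3 if Traffic >= 6 else -2 is discarded; Latency is fixed at -5.
Jitter = min(Latency, Traffic)  [with Latency=-5, Traffic=-2]  = -5
Throughput = |Traffic - Jitter|  [with Traffic=-2, Jitter=-5]  = 3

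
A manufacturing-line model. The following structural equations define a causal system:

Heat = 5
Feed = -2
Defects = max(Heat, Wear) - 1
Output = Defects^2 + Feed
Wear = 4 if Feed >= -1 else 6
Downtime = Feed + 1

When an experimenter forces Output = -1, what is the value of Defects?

The intervention breaks the incoming arrows to Output: Output = Defects^2 + Feed no longer applies, and Output = -1.
Since Defects is not a descendant of the intervened variable, it is unaffected.
Wear = 4 if Feed >= -1 else 6  [with Feed=-2]  = 6
Defects = max(Heat, Wear) - 1  [with Heat=5, Wear=6]  = 5

5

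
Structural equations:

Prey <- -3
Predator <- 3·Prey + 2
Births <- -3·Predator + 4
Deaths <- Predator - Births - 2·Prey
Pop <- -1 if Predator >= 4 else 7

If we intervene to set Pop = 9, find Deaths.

-26

The intervention breaks the incoming arrows to Pop: Pop <- -1 if Predator >= 4 else 7 no longer applies, and Pop = 9.
Since Deaths is not a descendant of the intervened variable, it is unaffected.
Predator = 3·Prey + 2  [with Prey=-3]  = -7
Births = -3·Predator + 4  [with Predator=-7]  = 25
Deaths = Predator - Births - 2·Prey  [with Predator=-7, Births=25, Prey=-3]  = -26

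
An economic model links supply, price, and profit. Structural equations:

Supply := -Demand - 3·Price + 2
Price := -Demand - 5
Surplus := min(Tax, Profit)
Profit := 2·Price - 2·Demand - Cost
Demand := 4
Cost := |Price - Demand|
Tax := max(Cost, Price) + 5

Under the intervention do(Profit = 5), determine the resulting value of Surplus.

5

Intervening sets Profit = 5 and removes its equation (Profit := 2·Price - 2·Demand - Cost).
Price = -Demand - 5  [with Demand=4]  = -9
Cost = |Price - Demand|  [with Price=-9, Demand=4]  = 13
Tax = max(Cost, Price) + 5  [with Cost=13, Price=-9]  = 18
Surplus = min(Tax, Profit)  [with Tax=18, Profit=5]  = 5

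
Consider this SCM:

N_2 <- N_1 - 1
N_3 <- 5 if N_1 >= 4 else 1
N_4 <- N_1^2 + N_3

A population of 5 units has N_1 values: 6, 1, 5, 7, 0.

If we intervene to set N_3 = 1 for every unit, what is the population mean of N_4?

The intervention sets N_3=1 in all 5 units regardless of N_1. Recomputing N_4 per unit gives 37, 2, 26, 50, 1; average 23.2.

23.2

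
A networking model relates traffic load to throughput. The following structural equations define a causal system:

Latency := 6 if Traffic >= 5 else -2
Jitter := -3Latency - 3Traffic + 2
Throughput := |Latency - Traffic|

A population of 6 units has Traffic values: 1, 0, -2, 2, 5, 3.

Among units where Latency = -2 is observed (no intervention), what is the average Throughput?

2.8

E[Throughput|Latency=-2] averages over only the 5 units with Latency=-2 (Traffic = 1, 0, -2, 2, 3): Throughput = 3, 2, 0, 4, 5, mean 2.8.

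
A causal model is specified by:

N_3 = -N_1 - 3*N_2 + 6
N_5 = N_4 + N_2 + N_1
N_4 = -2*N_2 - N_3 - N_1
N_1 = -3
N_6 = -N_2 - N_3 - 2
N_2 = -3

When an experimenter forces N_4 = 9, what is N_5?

3

Intervening sets N_4 = 9 and removes its equation (N_4 = -2*N_2 - N_3 - N_1).
N_5 = N_4 + N_2 + N_1  [with N_4=9, N_2=-3, N_1=-3]  = 3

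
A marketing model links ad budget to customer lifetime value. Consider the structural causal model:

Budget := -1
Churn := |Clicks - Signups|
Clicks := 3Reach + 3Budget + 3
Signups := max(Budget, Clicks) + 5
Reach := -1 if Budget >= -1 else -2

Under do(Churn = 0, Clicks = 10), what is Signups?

15

Under do(Churn = 0, Clicks = 10), each intervened variable's structural equation is replaced by its fixed value.
Signups = max(Budget, Clicks) + 5  [with Budget=-1, Clicks=10]  = 15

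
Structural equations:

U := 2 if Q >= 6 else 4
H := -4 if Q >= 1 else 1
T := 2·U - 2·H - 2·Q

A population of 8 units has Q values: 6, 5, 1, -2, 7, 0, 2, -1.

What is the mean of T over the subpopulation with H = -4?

Conditioning on H=-4 selects the 5 unit(s) with Q ∈ {6, 5, 1, 7, 2}. Their T values: 0, 6, 14, -2, 12. Mean = 6.

6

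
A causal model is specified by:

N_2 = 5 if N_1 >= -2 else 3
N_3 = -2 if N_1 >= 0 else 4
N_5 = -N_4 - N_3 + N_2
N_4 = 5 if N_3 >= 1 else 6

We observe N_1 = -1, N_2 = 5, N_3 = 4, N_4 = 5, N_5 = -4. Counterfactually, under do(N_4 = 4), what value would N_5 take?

Intervening sets N_4 = 4 and removes its equation (N_4 = 5 if N_3 >= 1 else 6).
N_2 = 5 if N_1 >= -2 else 3  [with N_1=-1]  = 5
N_3 = -2 if N_1 >= 0 else 4  [with N_1=-1]  = 4
N_5 = -N_4 - N_3 + N_2  [with N_4=4, N_3=4, N_2=5]  = -3

-3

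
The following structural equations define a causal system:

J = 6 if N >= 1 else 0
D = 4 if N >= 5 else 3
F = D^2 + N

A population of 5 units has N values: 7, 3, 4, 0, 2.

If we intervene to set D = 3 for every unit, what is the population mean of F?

12.2

do(D=3) breaks D's dependence on N. With D=3 fixed, F across the units is 16, 12, 13, 9, 11, mean 12.2.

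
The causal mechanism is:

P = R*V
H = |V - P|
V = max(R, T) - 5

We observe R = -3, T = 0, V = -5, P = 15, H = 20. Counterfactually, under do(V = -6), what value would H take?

24

do(V=-6) replaces the equation V = max(R, T) - 5 with the constant V = -6.
P = R*V  [with R=-3, V=-6]  = 18
H = |V - P|  [with V=-6, P=18]  = 24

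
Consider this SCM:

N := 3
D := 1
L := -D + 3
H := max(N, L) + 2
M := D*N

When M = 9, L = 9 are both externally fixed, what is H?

11

Under do(M = 9, L = 9), each intervened variable's structural equation is replaced by its fixed value.
H = max(N, L) + 2  [with N=3, L=9]  = 11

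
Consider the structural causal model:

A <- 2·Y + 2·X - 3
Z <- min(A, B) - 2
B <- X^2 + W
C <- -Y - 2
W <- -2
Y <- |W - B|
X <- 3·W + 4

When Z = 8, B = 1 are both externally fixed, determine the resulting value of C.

Under do(Z = 8, B = 1), each intervened variable's structural equation is replaced by its fixed value.
Y = |W - B|  [with W=-2, B=1]  = 3
C = -Y - 2  [with Y=3]  = -5

-5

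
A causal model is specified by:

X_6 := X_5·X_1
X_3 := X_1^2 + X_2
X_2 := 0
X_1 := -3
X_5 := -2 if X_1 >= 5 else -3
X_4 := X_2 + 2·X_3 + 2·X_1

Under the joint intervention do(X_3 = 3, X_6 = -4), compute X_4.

0

Setting X_3 = 3, X_6 = -4 by intervention discards those variables' equations.
X_4 = X_2 + 2·X_3 + 2·X_1  [with X_2=0, X_3=3, X_1=-3]  = 0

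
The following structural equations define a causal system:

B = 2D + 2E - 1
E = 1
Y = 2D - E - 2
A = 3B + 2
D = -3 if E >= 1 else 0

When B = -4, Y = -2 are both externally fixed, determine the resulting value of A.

-10

The joint intervention fixes B = -4, Y = -2, removing each variable's own equation.
A = 3B + 2  [with B=-4]  = -10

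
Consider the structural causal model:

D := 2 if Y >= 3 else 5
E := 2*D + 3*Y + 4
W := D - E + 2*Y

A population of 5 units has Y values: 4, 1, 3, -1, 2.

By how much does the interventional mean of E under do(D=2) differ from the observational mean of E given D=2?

The intervention sets D=2 in all 5 units regardless of Y. Recomputing E per unit gives 20, 11, 17, 5, 14; average 13.4.
Conditioning on D=2 selects the 2 unit(s) with Y ∈ {4, 3}. Their E values: 20, 17. Mean = 18.5.
Difference = 13.4 − 18.5 = -5.1.

-5.1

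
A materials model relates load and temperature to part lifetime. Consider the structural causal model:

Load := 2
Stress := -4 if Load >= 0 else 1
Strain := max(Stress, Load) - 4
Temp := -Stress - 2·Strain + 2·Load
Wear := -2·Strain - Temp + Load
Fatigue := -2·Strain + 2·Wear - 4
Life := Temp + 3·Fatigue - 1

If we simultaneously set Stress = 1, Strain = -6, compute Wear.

Under do(Stress = 1, Strain = -6), each intervened variable's structural equation is replaced by its fixed value.
Temp = -Stress - 2·Strain + 2·Load  [with Stress=1, Strain=-6, Load=2]  = 15
Wear = -2·Strain - Temp + Load  [with Strain=-6, Temp=15, Load=2]  = -1

-1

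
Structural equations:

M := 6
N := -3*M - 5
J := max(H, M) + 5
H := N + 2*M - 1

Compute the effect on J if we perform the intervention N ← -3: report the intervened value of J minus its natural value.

2

Under do(N=-3), the mechanism N := -3*M - 5 is discarded; N is fixed at -3.
H = N + 2*M - 1  [with N=-3, M=6]  = 8
J = max(H, M) + 5  [with H=8, M=6]  = 13
Without intervention: N = -3*M - 5  [with M=6]  = -23; H = N + 2*M - 1  [with N=-23, M=6]  = -12; J = max(H, M) + 5  [with H=-12, M=6]  = 11.
Change = 13 − 11 = 2.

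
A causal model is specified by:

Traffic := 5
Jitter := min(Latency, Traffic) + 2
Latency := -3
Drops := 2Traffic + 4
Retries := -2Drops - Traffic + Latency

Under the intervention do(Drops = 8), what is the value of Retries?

-24

The intervention breaks the incoming arrows to Drops: Drops := 2Traffic + 4 no longer applies, and Drops = 8.
Retries = -2Drops - Traffic + Latency  [with Drops=8, Traffic=5, Latency=-3]  = -24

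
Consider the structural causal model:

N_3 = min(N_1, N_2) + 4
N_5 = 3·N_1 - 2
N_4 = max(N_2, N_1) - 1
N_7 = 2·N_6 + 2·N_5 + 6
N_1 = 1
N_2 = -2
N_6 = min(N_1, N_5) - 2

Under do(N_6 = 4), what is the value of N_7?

Intervening sets N_6 = 4 and removes its equation (N_6 = min(N_1, N_5) - 2).
N_5 = 3·N_1 - 2  [with N_1=1]  = 1
N_7 = 2·N_6 + 2·N_5 + 6  [with N_6=4, N_5=1]  = 16

16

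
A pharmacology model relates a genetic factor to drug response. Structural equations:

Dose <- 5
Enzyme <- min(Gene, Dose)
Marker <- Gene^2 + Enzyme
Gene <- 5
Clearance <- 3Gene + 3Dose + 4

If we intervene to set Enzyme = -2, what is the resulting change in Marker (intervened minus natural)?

-7

The intervention breaks the incoming arrows to Enzyme: Enzyme <- min(Gene, Dose) no longer applies, and Enzyme = -2.
Marker = Gene^2 + Enzyme  [with Gene=5, Enzyme=-2]  = 23
Without intervention: Enzyme = min(Gene, Dose)  [with Gene=5, Dose=5]  = 5; Marker = Gene^2 + Enzyme  [with Gene=5, Enzyme=5]  = 30.
Change = 23 − 30 = -7.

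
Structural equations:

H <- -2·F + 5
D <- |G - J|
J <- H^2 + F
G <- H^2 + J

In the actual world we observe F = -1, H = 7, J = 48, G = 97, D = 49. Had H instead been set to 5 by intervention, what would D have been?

25

do(H=5) replaces the equation H <- -2·F + 5 with the constant H = 5.
J = H^2 + F  [with H=5, F=-1]  = 24
G = H^2 + J  [with H=5, J=24]  = 49
D = |G - J|  [with G=49, J=24]  = 25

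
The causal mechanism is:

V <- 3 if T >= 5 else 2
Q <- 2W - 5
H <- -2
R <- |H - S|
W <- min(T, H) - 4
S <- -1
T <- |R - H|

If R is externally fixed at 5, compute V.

3

do(R=5) replaces the equation R <- |H - S| with the constant R = 5.
T = |R - H|  [with R=5, H=-2]  = 7
V = 3 if T >= 5 else 2  [with T=7]  = 3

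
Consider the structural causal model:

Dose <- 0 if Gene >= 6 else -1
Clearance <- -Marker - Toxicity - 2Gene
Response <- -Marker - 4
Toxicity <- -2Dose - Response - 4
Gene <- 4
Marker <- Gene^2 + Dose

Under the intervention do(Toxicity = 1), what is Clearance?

The intervention breaks the incoming arrows to Toxicity: Toxicity <- -2Dose - Response - 4 no longer applies, and Toxicity = 1.
Dose = 0 if Gene >= 6 else -1  [with Gene=4]  = -1
Marker = Gene^2 + Dose  [with Gene=4, Dose=-1]  = 15
Clearance = -Marker - Toxicity - 2Gene  [with Marker=15, Toxicity=1, Gene=4]  = -24

-24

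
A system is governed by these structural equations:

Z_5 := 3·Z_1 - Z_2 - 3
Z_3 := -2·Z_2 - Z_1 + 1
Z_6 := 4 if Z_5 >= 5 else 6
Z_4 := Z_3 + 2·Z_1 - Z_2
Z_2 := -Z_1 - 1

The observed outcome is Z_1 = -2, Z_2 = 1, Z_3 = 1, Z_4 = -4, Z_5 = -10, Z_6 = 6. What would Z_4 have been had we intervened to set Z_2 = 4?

Under do(Z_2=4), the mechanism Z_2 := -Z_1 - 1 is discarded; Z_2 is fixed at 4.
Z_3 = -2·Z_2 - Z_1 + 1  [with Z_2=4, Z_1=-2]  = -5
Z_4 = Z_3 + 2·Z_1 - Z_2  [with Z_3=-5, Z_1=-2, Z_2=4]  = -13

-13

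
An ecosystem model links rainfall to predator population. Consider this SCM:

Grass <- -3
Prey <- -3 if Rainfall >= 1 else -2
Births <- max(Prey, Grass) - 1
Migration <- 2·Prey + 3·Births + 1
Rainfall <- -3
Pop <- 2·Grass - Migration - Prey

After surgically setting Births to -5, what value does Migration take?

-18

Intervening sets Births = -5 and removes its equation (Births <- max(Prey, Grass) - 1).
Prey = -3 if Rainfall >= 1 else -2  [with Rainfall=-3]  = -2
Migration = 2·Prey + 3·Births + 1  [with Prey=-2, Births=-5]  = -18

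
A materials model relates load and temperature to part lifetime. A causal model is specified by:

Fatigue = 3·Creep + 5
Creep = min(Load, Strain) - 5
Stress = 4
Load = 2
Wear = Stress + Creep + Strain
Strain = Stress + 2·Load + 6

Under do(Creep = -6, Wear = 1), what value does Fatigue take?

The joint intervention fixes Creep = -6, Wear = 1, removing each variable's own equation.
Fatigue = 3·Creep + 5  [with Creep=-6]  = -13

-13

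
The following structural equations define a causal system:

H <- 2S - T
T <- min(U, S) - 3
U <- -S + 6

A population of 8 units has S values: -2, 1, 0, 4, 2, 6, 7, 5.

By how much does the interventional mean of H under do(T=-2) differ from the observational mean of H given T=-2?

-0.25

do(T=-2) breaks T's dependence on S. With T=-2 fixed, H across the units is -2, 4, 2, 10, 6, 14, 16, 12, mean 7.75.
E[H|T=-2] averages over only the 2 units with T=-2 (S = 1, 5): H = 4, 12, mean 8.
Difference = 7.75 − 8 = -0.25.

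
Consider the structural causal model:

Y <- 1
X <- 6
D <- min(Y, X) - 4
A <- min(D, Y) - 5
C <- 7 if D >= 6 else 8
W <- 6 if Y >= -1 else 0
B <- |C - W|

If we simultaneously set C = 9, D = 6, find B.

The joint intervention fixes C = 9, D = 6, removing each variable's own equation.
W = 6 if Y >= -1 else 0  [with Y=1]  = 6
B = |C - W|  [with C=9, W=6]  = 3

3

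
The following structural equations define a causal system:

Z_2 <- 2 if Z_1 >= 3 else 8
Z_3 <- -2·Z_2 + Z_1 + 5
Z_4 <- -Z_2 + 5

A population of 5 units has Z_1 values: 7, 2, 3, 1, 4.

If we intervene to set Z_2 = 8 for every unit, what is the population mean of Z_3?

-7.6

The intervention sets Z_2=8 in all 5 units regardless of Z_1. Recomputing Z_3 per unit gives -4, -9, -8, -10, -7; average -7.6.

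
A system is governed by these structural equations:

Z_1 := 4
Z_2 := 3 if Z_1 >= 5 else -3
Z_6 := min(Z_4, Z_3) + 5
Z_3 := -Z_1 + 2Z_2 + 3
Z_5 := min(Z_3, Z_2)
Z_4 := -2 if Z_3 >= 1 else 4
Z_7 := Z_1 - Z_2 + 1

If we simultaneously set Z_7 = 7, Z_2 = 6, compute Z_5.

The joint intervention fixes Z_7 = 7, Z_2 = 6, removing each variable's own equation.
Z_3 = -Z_1 + 2Z_2 + 3  [with Z_1=4, Z_2=6]  = 11
Z_5 = min(Z_3, Z_2)  [with Z_3=11, Z_2=6]  = 6

6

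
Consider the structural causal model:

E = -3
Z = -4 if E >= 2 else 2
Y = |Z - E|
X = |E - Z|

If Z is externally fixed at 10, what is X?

Under do(Z=10), the mechanism Z = -4 if E >= 2 else 2 is discarded; Z is fixed at 10.
X = |E - Z|  [with E=-3, Z=10]  = 13

13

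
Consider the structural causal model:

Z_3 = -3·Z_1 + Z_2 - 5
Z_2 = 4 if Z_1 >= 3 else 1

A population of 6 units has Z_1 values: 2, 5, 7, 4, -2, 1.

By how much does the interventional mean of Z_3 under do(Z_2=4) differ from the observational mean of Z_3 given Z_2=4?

7.5

Every unit gets Z_2=4 under the intervention. Z_3 values become -7, -16, -22, -13, 5, -4; E[Z_3|do(Z_2=4)] = -9.5.
Observing Z_2=4 restricts to units where Z_2's equation naturally yields 4: Z_1 ∈ {5, 7, 4}. In that subpopulation Z_3 = -16, -22, -13, mean -17.
Difference = -9.5 − (-17) = 7.5.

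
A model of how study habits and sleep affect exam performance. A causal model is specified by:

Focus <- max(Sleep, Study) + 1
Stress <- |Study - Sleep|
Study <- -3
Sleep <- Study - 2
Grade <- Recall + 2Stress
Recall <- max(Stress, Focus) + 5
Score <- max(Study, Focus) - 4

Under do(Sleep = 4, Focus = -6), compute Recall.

The joint intervention fixes Sleep = 4, Focus = -6, removing each variable's own equation.
Stress = |Study - Sleep|  [with Study=-3, Sleep=4]  = 7
Recall = max(Stress, Focus) + 5  [with Stress=7, Focus=-6]  = 12

12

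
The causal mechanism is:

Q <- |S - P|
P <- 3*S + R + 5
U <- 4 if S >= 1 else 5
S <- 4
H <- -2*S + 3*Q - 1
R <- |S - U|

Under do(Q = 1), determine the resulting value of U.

Under do(Q=1), the mechanism Q <- |S - P| is discarded; Q is fixed at 1.
No directed path runs from Q to U, so U keeps its natural value.
U = 4 if S >= 1 else 5  [with S=4]  = 4

4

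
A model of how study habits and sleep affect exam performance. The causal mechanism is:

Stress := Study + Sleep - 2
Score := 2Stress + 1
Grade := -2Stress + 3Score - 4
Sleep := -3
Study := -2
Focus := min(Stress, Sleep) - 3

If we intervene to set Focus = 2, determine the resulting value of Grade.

Under do(Focus=2), the mechanism Focus := min(Stress, Sleep) - 3 is discarded; Focus is fixed at 2.
Since Grade is not a descendant of the intervened variable, it is unaffected.
Stress = Study + Sleep - 2  [with Study=-2, Sleep=-3]  = -7
Score = 2Stress + 1  [with Stress=-7]  = -13
Grade = -2Stress + 3Score - 4  [with Stress=-7, Score=-13]  = -29

-29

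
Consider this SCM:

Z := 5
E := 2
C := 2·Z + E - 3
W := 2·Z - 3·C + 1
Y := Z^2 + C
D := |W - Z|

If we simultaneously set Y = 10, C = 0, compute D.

The joint intervention fixes Y = 10, C = 0, removing each variable's own equation.
W = 2·Z - 3·C + 1  [with Z=5, C=0]  = 11
D = |W - Z|  [with W=11, Z=5]  = 6

6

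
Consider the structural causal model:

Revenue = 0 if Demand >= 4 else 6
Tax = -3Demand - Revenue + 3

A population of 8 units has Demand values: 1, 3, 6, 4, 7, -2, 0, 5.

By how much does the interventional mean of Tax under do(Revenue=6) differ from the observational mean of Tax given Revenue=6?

-7.5

Every unit gets Revenue=6 under the intervention. Tax values become -6, -12, -21, -15, -24, 3, -3, -18; E[Tax|do(Revenue=6)] = -12.
Conditioning on Revenue=6 selects the 4 unit(s) with Demand ∈ {1, 3, -2, 0}. Their Tax values: -6, -12, 3, -3. Mean = -4.5.
Difference = -12 − (-4.5) = -7.5.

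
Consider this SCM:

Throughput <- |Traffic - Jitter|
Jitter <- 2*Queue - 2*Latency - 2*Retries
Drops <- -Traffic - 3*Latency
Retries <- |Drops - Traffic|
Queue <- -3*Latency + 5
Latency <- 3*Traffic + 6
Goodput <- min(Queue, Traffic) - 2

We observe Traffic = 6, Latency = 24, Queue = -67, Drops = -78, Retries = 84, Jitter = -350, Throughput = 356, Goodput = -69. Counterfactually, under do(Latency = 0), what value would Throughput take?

20

Under do(Latency=0), the mechanism Latency <- 3*Traffic + 6 is discarded; Latency is fixed at 0.
Queue = -3*Latency + 5  [with Latency=0]  = 5
Drops = -Traffic - 3*Latency  [with Traffic=6, Latency=0]  = -6
Retries = |Drops - Traffic|  [with Drops=-6, Traffic=6]  = 12
Jitter = 2*Queue - 2*Latency - 2*Retries  [with Queue=5, Latency=0, Retries=12]  = -14
Throughput = |Traffic - Jitter|  [with Traffic=6, Jitter=-14]  = 20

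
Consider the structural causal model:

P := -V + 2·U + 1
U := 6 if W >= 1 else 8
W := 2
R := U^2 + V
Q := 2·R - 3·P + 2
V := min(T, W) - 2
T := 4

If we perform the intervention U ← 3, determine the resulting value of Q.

The intervention breaks the incoming arrows to U: U := 6 if W >= 1 else 8 no longer applies, and U = 3.
V = min(T, W) - 2  [with T=4, W=2]  = 0
R = U^2 + V  [with U=3, V=0]  = 9
P = -V + 2·U + 1  [with V=0, U=3]  = 7
Q = 2·R - 3·P + 2  [with R=9, P=7]  = -1

-1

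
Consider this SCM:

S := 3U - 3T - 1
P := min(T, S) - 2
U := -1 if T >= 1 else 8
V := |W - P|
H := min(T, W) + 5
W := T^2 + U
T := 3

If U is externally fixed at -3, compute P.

Under do(U=-3), the mechanism U := -1 if T >= 1 else 8 is discarded; U is fixed at -3.
S = 3U - 3T - 1  [with U=-3, T=3]  = -19
P = min(T, S) - 2  [with T=3, S=-19]  = -21

-21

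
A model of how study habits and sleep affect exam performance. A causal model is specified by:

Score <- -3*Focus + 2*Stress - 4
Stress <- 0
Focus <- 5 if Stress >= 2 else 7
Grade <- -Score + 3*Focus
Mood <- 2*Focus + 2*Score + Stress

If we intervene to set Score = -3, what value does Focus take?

7

Under do(Score=-3), the mechanism Score <- -3*Focus + 2*Stress - 4 is discarded; Score is fixed at -3.
Since Focus is not a descendant of the intervened variable, it is unaffected.
Focus = 5 if Stress >= 2 else 7  [with Stress=0]  = 7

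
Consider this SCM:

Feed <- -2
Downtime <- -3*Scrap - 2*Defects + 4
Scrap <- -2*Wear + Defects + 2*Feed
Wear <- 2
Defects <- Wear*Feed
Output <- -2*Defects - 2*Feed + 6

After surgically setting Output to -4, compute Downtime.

The intervention breaks the incoming arrows to Output: Output <- -2*Defects - 2*Feed + 6 no longer applies, and Output = -4.
Since Downtime is not a descendant of the intervened variable, it is unaffected.
Defects = Wear*Feed  [with Wear=2, Feed=-2]  = -4
Scrap = -2*Wear + Defects + 2*Feed  [with Wear=2, Defects=-4, Feed=-2]  = -12
Downtime = -3*Scrap - 2*Defects + 4  [with Scrap=-12, Defects=-4]  = 48

48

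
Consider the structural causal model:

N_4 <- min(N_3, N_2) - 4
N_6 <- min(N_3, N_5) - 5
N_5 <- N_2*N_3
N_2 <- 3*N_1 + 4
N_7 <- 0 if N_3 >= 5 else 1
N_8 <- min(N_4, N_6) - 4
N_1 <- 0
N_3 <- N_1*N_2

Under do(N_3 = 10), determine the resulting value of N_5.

40

do(N_3=10) replaces the equation N_3 <- N_1*N_2 with the constant N_3 = 10.
N_2 = 3*N_1 + 4  [with N_1=0]  = 4
N_5 = N_2*N_3  [with N_2=4, N_3=10]  = 40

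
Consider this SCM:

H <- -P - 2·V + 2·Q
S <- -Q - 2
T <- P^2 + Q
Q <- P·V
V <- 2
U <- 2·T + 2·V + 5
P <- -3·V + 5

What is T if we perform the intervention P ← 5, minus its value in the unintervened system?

Under do(P=5), the mechanism P <- -3·V + 5 is discarded; P is fixed at 5.
Q = P·V  [with P=5, V=2]  = 10
T = P^2 + Q  [with P=5, Q=10]  = 35
Without intervention: P = -3·V + 5  [with V=2]  = -1; Q = P·V  [with P=-1, V=2]  = -2; T = P^2 + Q  [with P=-1, Q=-2]  = -1.
Change = 35 − (-1) = 36.

36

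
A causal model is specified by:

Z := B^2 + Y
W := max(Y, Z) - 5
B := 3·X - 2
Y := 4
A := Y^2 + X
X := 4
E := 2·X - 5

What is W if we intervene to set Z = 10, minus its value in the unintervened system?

Intervening sets Z = 10 and removes its equation (Z := B^2 + Y).
W = max(Y, Z) - 5  [with Y=4, Z=10]  = 5
Without intervention: B = 3·X - 2  [with X=4]  = 10; Z = B^2 + Y  [with B=10, Y=4]  = 104; W = max(Y, Z) - 5  [with Y=4, Z=104]  = 99.
Change = 5 − 99 = -94.

-94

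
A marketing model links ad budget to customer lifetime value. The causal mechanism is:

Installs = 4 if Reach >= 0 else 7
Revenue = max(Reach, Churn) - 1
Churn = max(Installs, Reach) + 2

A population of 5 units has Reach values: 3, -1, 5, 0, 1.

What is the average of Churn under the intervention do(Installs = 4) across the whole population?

The intervention sets Installs=4 in all 5 units regardless of Reach. Recomputing Churn per unit gives 6, 6, 7, 6, 6; average 6.2.

6.2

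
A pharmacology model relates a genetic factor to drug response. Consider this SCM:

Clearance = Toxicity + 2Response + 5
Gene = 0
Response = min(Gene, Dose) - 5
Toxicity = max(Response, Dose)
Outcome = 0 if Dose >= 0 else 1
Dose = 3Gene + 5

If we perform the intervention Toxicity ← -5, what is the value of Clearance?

-10

Intervening sets Toxicity = -5 and removes its equation (Toxicity = max(Response, Dose)).
Dose = 3Gene + 5  [with Gene=0]  = 5
Response = min(Gene, Dose) - 5  [with Gene=0, Dose=5]  = -5
Clearance = Toxicity + 2Response + 5  [with Toxicity=-5, Response=-5]  = -10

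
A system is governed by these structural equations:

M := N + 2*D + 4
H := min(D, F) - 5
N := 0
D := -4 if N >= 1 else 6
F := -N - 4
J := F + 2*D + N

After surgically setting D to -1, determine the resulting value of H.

-9

do(D=-1) replaces the equation D := -4 if N >= 1 else 6 with the constant D = -1.
F = -N - 4  [with N=0]  = -4
H = min(D, F) - 5  [with D=-1, F=-4]  = -9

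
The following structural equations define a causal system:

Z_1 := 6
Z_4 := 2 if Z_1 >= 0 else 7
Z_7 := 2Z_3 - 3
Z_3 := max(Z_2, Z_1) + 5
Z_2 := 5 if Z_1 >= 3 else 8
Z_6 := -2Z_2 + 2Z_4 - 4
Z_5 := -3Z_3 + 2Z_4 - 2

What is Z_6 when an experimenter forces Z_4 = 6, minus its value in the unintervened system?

Under do(Z_4=6), the mechanism Z_4 := 2 if Z_1 >= 0 else 7 is discarded; Z_4 is fixed at 6.
Z_2 = 5 if Z_1 >= 3 else 8  [with Z_1=6]  = 5
Z_6 = -2Z_2 + 2Z_4 - 4  [with Z_2=5, Z_4=6]  = -2
Without intervention: Z_2 = 5 if Z_1 >= 3 else 8  [with Z_1=6]  = 5; Z_4 = 2 if Z_1 >= 0 else 7  [with Z_1=6]  = 2; Z_6 = -2Z_2 + 2Z_4 - 4  [with Z_2=5, Z_4=2]  = -10.
Change = -2 − (-10) = 8.

8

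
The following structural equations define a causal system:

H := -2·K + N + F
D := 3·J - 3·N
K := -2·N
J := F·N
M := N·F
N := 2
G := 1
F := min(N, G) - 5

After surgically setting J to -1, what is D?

Intervening sets J = -1 and removes its equation (J := F·N).
D = 3·J - 3·N  [with J=-1, N=2]  = -9

-9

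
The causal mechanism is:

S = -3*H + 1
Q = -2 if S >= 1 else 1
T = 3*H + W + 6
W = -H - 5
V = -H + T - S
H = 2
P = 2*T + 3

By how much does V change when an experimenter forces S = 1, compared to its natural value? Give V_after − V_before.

The intervention breaks the incoming arrows to S: S = -3*H + 1 no longer applies, and S = 1.
W = -H - 5  [with H=2]  = -7
T = 3*H + W + 6  [with H=2, W=-7]  = 5
V = -H + T - S  [with H=2, T=5, S=1]  = 2
Without intervention: W = -H - 5  [with H=2]  = -7; S = -3*H + 1  [with H=2]  = -5; T = 3*H + W + 6  [with H=2, W=-7]  = 5; V = -H + T - S  [with H=2, T=5, S=-5]  = 8.
Change = 2 − 8 = -6.

-6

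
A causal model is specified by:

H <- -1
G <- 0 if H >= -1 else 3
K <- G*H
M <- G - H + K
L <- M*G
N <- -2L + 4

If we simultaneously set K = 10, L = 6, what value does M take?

The joint intervention fixes K = 10, L = 6, removing each variable's own equation.
G = 0 if H >= -1 else 3  [with H=-1]  = 0
M = G - H + K  [with G=0, H=-1, K=10]  = 11

11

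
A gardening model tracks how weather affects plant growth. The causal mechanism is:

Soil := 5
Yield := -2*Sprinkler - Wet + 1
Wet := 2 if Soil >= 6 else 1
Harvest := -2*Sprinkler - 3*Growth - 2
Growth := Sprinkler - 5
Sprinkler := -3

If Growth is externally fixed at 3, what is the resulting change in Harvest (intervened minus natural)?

-33

Under do(Growth=3), the mechanism Growth := Sprinkler - 5 is discarded; Growth is fixed at 3.
Harvest = -2*Sprinkler - 3*Growth - 2  [with Sprinkler=-3, Growth=3]  = -5
Without intervention: Growth = Sprinkler - 5  [with Sprinkler=-3]  = -8; Harvest = -2*Sprinkler - 3*Growth - 2  [with Sprinkler=-3, Growth=-8]  = 28.
Change = -5 − 28 = -33.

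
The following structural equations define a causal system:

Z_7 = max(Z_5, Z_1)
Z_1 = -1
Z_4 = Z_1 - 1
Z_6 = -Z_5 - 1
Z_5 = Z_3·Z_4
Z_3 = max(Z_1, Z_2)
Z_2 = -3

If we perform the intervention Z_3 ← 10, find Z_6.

The intervention breaks the incoming arrows to Z_3: Z_3 = max(Z_1, Z_2) no longer applies, and Z_3 = 10.
Z_4 = Z_1 - 1  [with Z_1=-1]  = -2
Z_5 = Z_3·Z_4  [with Z_3=10, Z_4=-2]  = -20
Z_6 = -Z_5 - 1  [with Z_5=-20]  = 19

19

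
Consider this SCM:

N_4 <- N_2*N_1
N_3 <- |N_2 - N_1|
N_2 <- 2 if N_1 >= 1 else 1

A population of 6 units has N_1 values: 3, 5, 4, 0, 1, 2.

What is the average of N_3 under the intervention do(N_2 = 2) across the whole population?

Under do(N_2=2), N_2's equation is replaced by N_2=2 for every unit. Per-unit N_3: 1, 3, 2, 2, 1, 0. Mean = 1.5.

1.5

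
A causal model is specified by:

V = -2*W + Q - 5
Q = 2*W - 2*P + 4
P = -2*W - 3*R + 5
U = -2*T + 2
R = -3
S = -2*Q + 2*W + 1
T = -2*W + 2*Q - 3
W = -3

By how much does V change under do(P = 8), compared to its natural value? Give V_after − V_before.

The intervention breaks the incoming arrows to P: P = -2*W - 3*R + 5 no longer applies, and P = 8.
Q = 2*W - 2*P + 4  [with W=-3, P=8]  = -18
V = -2*W + Q - 5  [with W=-3, Q=-18]  = -17
Without intervention: P = -2*W - 3*R + 5  [with W=-3, R=-3]  = 20; Q = 2*W - 2*P + 4  [with W=-3, P=20]  = -42; V = -2*W + Q - 5  [with W=-3, Q=-42]  = -41.
Change = -17 − (-41) = 24.

24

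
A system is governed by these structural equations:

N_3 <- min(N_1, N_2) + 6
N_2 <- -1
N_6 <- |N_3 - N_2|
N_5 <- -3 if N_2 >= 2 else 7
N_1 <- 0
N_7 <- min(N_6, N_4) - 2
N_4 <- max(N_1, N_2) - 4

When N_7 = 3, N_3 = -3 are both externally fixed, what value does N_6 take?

Setting N_7 = 3, N_3 = -3 by intervention discards those variables' equations.
N_6 = |N_3 - N_2|  [with N_3=-3, N_2=-1]  = 2

2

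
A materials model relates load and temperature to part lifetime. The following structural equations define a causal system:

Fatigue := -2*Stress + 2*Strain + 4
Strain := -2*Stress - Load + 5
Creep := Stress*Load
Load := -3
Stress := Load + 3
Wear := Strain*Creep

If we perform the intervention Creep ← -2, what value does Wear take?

Intervening sets Creep = -2 and removes its equation (Creep := Stress*Load).
Stress = Load + 3  [with Load=-3]  = 0
Strain = -2*Stress - Load + 5  [with Stress=0, Load=-3]  = 8
Wear = Strain*Creep  [with Strain=8, Creep=-2]  = -16

-16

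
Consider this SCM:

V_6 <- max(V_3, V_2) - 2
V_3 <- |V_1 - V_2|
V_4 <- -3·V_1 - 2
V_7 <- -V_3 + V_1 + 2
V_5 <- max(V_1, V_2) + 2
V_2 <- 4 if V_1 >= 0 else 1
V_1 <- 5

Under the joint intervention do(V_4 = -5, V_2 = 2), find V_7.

Under do(V_4 = -5, V_2 = 2), each intervened variable's structural equation is replaced by its fixed value.
V_3 = |V_1 - V_2|  [with V_1=5, V_2=2]  = 3
V_7 = -V_3 + V_1 + 2  [with V_3=3, V_1=5]  = 4

4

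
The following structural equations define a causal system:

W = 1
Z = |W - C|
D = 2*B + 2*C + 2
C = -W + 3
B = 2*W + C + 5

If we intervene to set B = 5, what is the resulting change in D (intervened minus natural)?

The intervention breaks the incoming arrows to B: B = 2*W + C + 5 no longer applies, and B = 5.
C = -W + 3  [with W=1]  = 2
D = 2*B + 2*C + 2  [with B=5, C=2]  = 16
Without intervention: C = -W + 3  [with W=1]  = 2; B = 2*W + C + 5  [with W=1, C=2]  = 9; D = 2*B + 2*C + 2  [with B=9, C=2]  = 24.
Change = 16 − 24 = -8.

-8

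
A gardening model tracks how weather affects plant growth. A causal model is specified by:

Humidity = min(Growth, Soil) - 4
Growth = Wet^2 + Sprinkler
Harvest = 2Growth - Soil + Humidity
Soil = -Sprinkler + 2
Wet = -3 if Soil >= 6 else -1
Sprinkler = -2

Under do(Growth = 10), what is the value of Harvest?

Under do(Growth=10), the mechanism Growth = Wet^2 + Sprinkler is discarded; Growth is fixed at 10.
Soil = -Sprinkler + 2  [with Sprinkler=-2]  = 4
Humidity = min(Growth, Soil) - 4  [with Growth=10, Soil=4]  = 0
Harvest = 2Growth - Soil + Humidity  [with Growth=10, Soil=4, Humidity=0]  = 16

16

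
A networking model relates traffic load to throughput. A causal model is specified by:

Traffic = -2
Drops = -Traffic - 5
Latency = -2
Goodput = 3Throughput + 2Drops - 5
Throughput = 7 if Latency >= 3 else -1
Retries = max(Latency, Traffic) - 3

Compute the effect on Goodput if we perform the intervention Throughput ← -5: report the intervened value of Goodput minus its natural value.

-12

The intervention breaks the incoming arrows to Throughput: Throughput = 7 if Latency >= 3 else -1 no longer applies, and Throughput = -5.
Drops = -Traffic - 5  [with Traffic=-2]  = -3
Goodput = 3Throughput + 2Drops - 5  [with Throughput=-5, Drops=-3]  = -26
Without intervention: Drops = -Traffic - 5  [with Traffic=-2]  = -3; Throughput = 7 if Latency >= 3 else -1  [with Latency=-2]  = -1; Goodput = 3Throughput + 2Drops - 5  [with Throughput=-1, Drops=-3]  = -14.
Change = -26 − (-14) = -12.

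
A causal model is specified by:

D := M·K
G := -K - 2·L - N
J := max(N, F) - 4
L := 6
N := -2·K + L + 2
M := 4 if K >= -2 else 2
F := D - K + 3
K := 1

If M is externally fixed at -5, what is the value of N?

The intervention breaks the incoming arrows to M: M := 4 if K >= -2 else 2 no longer applies, and M = -5.
N is not downstream of the intervention, so its value is determined by the original equations.
N = -2·K + L + 2  [with K=1, L=6]  = 6

6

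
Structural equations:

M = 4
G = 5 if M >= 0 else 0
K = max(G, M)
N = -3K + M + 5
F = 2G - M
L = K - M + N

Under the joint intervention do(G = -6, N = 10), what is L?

10

The joint intervention fixes G = -6, N = 10, removing each variable's own equation.
K = max(G, M)  [with G=-6, M=4]  = 4
L = K - M + N  [with K=4, M=4, N=10]  = 10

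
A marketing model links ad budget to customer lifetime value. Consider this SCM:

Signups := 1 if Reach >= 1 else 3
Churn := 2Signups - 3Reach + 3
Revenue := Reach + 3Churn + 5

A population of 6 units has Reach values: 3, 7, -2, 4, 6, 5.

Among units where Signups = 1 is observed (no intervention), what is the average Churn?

E[Churn|Signups=1] averages over only the 5 units with Signups=1 (Reach = 3, 7, 4, 6, 5): Churn = -4, -16, -7, -13, -10, mean -10.

-10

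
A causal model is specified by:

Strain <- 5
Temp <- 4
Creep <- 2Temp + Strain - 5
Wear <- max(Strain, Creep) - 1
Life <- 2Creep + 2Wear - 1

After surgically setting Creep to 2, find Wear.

4

The intervention breaks the incoming arrows to Creep: Creep <- 2Temp + Strain - 5 no longer applies, and Creep = 2.
Wear = max(Strain, Creep) - 1  [with Strain=5, Creep=2]  = 4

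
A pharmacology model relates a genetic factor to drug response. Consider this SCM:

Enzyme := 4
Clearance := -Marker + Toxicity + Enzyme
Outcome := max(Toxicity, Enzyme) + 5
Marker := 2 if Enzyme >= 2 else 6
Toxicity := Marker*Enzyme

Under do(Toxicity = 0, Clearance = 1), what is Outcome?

Setting Toxicity = 0, Clearance = 1 by intervention discards those variables' equations.
Outcome = max(Toxicity, Enzyme) + 5  [with Toxicity=0, Enzyme=4]  = 9

9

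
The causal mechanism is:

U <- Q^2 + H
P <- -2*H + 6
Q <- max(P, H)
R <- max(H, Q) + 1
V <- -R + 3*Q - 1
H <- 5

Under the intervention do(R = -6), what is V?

Under do(R=-6), the mechanism R <- max(H, Q) + 1 is discarded; R is fixed at -6.
P = -2*H + 6  [with H=5]  = -4
Q = max(P, H)  [with P=-4, H=5]  = 5
V = -R + 3*Q - 1  [with R=-6, Q=5]  = 20

20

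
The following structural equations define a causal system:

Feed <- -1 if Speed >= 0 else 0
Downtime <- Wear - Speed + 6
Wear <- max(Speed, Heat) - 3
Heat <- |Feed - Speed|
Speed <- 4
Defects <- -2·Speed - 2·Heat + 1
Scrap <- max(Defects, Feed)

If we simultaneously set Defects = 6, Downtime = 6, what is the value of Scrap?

Under do(Defects = 6, Downtime = 6), each intervened variable's structural equation is replaced by its fixed value.
Feed = -1 if Speed >= 0 else 0  [with Speed=4]  = -1
Scrap = max(Defects, Feed)  [with Defects=6, Feed=-1]  = 6

6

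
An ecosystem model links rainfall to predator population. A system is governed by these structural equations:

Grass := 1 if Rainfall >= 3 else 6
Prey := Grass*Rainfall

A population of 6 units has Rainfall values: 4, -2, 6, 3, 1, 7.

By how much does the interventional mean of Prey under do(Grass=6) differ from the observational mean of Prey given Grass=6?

The intervention sets Grass=6 in all 6 units regardless of Rainfall. Recomputing Prey per unit gives 24, -12, 36, 18, 6, 42; average 19.
E[Prey|Grass=6] averages over only the 2 units with Grass=6 (Rainfall = -2, 1): Prey = -12, 6, mean -3.
Difference = 19 − (-3) = 22.

22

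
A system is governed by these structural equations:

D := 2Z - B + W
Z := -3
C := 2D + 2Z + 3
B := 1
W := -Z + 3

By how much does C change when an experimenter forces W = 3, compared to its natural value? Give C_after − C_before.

-6

do(W=3) replaces the equation W := -Z + 3 with the constant W = 3.
D = 2Z - B + W  [with Z=-3, B=1, W=3]  = -4
C = 2D + 2Z + 3  [with D=-4, Z=-3]  = -11
Without intervention: W = -Z + 3  [with Z=-3]  = 6; D = 2Z - B + W  [with Z=-3, B=1, W=6]  = -1; C = 2D + 2Z + 3  [with D=-1, Z=-3]  = -5.
Change = -11 − (-5) = -6.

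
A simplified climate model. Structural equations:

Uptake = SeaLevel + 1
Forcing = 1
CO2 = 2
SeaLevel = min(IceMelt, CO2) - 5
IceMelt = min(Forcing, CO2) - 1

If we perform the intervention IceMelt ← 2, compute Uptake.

do(IceMelt=2) replaces the equation IceMelt = min(Forcing, CO2) - 1 with the constant IceMelt = 2.
SeaLevel = min(IceMelt, CO2) - 5  [with IceMelt=2, CO2=2]  = -3
Uptake = SeaLevel + 1  [with SeaLevel=-3]  = -2

-2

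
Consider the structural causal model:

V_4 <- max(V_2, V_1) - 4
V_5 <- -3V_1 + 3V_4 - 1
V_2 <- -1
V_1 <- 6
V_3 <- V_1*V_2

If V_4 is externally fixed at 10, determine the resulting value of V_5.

11

Intervening sets V_4 = 10 and removes its equation (V_4 <- max(V_2, V_1) - 4).
V_5 = -3V_1 + 3V_4 - 1  [with V_1=6, V_4=10]  = 11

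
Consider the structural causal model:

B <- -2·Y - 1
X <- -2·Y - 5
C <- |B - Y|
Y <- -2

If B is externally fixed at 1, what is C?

3

Under do(B=1), the mechanism B <- -2·Y - 1 is discarded; B is fixed at 1.
C = |B - Y|  [with B=1, Y=-2]  = 3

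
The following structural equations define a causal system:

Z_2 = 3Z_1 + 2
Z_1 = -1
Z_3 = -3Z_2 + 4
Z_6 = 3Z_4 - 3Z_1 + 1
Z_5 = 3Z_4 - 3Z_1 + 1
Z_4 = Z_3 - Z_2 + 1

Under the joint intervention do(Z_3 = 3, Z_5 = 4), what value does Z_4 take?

The joint intervention fixes Z_3 = 3, Z_5 = 4, removing each variable's own equation.
Z_2 = 3Z_1 + 2  [with Z_1=-1]  = -1
Z_4 = Z_3 - Z_2 + 1  [with Z_3=3, Z_2=-1]  = 5

5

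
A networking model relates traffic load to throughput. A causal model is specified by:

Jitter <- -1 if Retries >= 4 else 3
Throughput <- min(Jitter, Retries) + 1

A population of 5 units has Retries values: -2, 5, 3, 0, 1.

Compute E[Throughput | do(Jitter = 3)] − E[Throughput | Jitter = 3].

0.5

Every unit gets Jitter=3 under the intervention. Throughput values become -1, 4, 4, 1, 2; E[Throughput|do(Jitter=3)] = 2.
Conditioning on Jitter=3 selects the 4 unit(s) with Retries ∈ {-2, 3, 0, 1}. Their Throughput values: -1, 4, 1, 2. Mean = 1.5.
Difference = 2 − 1.5 = 0.5.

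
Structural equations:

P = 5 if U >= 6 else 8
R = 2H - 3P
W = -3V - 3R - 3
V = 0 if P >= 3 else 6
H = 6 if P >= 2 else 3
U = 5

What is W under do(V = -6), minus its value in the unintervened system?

The intervention breaks the incoming arrows to V: V = 0 if P >= 3 else 6 no longer applies, and V = -6.
P = 5 if U >= 6 else 8  [with U=5]  = 8
H = 6 if P >= 2 else 3  [with P=8]  = 6
R = 2H - 3P  [with H=6, P=8]  = -12
W = -3V - 3R - 3  [with V=-6, R=-12]  = 51
Without intervention: P = 5 if U >= 6 else 8  [with U=5]  = 8; H = 6 if P >= 2 else 3  [with P=8]  = 6; R = 2H - 3P  [with H=6, P=8]  = -12; V = 0 if P >= 3 else 6  [with P=8]  = 0; W = -3V - 3R - 3  [with V=0, R=-12]  = 33.
Change = 51 − 33 = 18.

18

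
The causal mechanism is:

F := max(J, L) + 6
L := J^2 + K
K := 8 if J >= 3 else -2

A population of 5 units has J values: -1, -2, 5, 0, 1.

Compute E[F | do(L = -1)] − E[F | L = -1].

0.8

Every unit gets L=-1 under the intervention. F values become 5, 5, 11, 6, 7; E[F|do(L=-1)] = 6.8.
E[F|L=-1] averages over only the 2 units with L=-1 (J = -1, 1): F = 5, 7, mean 6.
Difference = 6.8 − 6 = 0.8.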